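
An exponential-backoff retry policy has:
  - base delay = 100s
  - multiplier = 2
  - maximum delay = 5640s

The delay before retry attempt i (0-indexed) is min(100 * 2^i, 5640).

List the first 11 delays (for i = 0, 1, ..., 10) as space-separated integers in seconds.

Computing each delay:
  i=0: min(100*2^0, 5640) = 100
  i=1: min(100*2^1, 5640) = 200
  i=2: min(100*2^2, 5640) = 400
  i=3: min(100*2^3, 5640) = 800
  i=4: min(100*2^4, 5640) = 1600
  i=5: min(100*2^5, 5640) = 3200
  i=6: min(100*2^6, 5640) = 5640
  i=7: min(100*2^7, 5640) = 5640
  i=8: min(100*2^8, 5640) = 5640
  i=9: min(100*2^9, 5640) = 5640
  i=10: min(100*2^10, 5640) = 5640

Answer: 100 200 400 800 1600 3200 5640 5640 5640 5640 5640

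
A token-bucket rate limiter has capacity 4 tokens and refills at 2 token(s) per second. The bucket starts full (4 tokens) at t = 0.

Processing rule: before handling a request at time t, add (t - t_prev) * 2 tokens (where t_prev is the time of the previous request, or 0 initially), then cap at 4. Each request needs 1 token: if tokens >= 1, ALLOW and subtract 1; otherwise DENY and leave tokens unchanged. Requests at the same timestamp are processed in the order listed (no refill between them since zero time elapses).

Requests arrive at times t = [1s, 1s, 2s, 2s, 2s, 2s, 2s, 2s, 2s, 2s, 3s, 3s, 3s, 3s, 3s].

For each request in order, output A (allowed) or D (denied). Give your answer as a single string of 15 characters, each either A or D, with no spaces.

Simulating step by step:
  req#1 t=1s: ALLOW
  req#2 t=1s: ALLOW
  req#3 t=2s: ALLOW
  req#4 t=2s: ALLOW
  req#5 t=2s: ALLOW
  req#6 t=2s: ALLOW
  req#7 t=2s: DENY
  req#8 t=2s: DENY
  req#9 t=2s: DENY
  req#10 t=2s: DENY
  req#11 t=3s: ALLOW
  req#12 t=3s: ALLOW
  req#13 t=3s: DENY
  req#14 t=3s: DENY
  req#15 t=3s: DENY

Answer: AAAAAADDDDAADDD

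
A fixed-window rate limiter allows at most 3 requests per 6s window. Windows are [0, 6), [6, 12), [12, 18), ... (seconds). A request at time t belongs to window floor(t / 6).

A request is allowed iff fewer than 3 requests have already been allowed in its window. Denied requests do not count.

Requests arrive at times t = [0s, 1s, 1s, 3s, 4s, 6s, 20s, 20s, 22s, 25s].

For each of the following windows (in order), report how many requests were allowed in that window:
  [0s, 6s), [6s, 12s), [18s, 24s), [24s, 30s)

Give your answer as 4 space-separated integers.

Processing requests:
  req#1 t=0s (window 0): ALLOW
  req#2 t=1s (window 0): ALLOW
  req#3 t=1s (window 0): ALLOW
  req#4 t=3s (window 0): DENY
  req#5 t=4s (window 0): DENY
  req#6 t=6s (window 1): ALLOW
  req#7 t=20s (window 3): ALLOW
  req#8 t=20s (window 3): ALLOW
  req#9 t=22s (window 3): ALLOW
  req#10 t=25s (window 4): ALLOW

Allowed counts by window: 3 1 3 1

Answer: 3 1 3 1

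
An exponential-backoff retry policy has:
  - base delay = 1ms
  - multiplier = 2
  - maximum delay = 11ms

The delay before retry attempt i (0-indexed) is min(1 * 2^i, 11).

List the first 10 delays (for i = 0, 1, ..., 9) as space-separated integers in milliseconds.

Answer: 1 2 4 8 11 11 11 11 11 11

Derivation:
Computing each delay:
  i=0: min(1*2^0, 11) = 1
  i=1: min(1*2^1, 11) = 2
  i=2: min(1*2^2, 11) = 4
  i=3: min(1*2^3, 11) = 8
  i=4: min(1*2^4, 11) = 11
  i=5: min(1*2^5, 11) = 11
  i=6: min(1*2^6, 11) = 11
  i=7: min(1*2^7, 11) = 11
  i=8: min(1*2^8, 11) = 11
  i=9: min(1*2^9, 11) = 11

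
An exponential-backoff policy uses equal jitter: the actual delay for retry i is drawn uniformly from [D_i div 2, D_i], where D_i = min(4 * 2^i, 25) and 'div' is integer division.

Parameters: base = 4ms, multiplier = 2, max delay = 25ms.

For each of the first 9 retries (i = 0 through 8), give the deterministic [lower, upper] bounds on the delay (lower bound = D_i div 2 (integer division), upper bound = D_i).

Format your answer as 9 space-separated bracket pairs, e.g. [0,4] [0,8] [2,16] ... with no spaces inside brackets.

Computing bounds per retry:
  i=0: D_i=min(4*2^0,25)=4, bounds=[2,4]
  i=1: D_i=min(4*2^1,25)=8, bounds=[4,8]
  i=2: D_i=min(4*2^2,25)=16, bounds=[8,16]
  i=3: D_i=min(4*2^3,25)=25, bounds=[12,25]
  i=4: D_i=min(4*2^4,25)=25, bounds=[12,25]
  i=5: D_i=min(4*2^5,25)=25, bounds=[12,25]
  i=6: D_i=min(4*2^6,25)=25, bounds=[12,25]
  i=7: D_i=min(4*2^7,25)=25, bounds=[12,25]
  i=8: D_i=min(4*2^8,25)=25, bounds=[12,25]

Answer: [2,4] [4,8] [8,16] [12,25] [12,25] [12,25] [12,25] [12,25] [12,25]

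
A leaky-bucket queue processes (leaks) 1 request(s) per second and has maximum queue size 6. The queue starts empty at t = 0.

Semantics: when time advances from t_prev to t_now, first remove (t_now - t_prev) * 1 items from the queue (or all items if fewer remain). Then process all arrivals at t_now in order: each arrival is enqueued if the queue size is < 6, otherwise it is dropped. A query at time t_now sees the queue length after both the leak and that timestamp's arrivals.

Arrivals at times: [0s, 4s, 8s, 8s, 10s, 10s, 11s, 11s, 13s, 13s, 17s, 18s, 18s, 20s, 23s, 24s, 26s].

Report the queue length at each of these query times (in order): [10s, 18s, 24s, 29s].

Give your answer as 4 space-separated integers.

Answer: 2 2 1 0

Derivation:
Queue lengths at query times:
  query t=10s: backlog = 2
  query t=18s: backlog = 2
  query t=24s: backlog = 1
  query t=29s: backlog = 0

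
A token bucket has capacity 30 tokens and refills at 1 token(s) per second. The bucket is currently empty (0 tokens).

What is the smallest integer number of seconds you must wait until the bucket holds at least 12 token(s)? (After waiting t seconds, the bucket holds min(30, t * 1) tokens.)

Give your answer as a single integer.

Need t * 1 >= 12, so t >= 12/1.
Smallest integer t = ceil(12/1) = 12.

Answer: 12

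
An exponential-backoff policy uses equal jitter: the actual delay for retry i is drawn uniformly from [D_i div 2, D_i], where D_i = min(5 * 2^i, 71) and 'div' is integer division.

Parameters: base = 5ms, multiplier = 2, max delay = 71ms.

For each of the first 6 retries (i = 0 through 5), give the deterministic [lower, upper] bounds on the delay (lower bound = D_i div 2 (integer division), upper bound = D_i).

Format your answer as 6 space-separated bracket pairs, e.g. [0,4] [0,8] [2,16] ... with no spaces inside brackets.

Answer: [2,5] [5,10] [10,20] [20,40] [35,71] [35,71]

Derivation:
Computing bounds per retry:
  i=0: D_i=min(5*2^0,71)=5, bounds=[2,5]
  i=1: D_i=min(5*2^1,71)=10, bounds=[5,10]
  i=2: D_i=min(5*2^2,71)=20, bounds=[10,20]
  i=3: D_i=min(5*2^3,71)=40, bounds=[20,40]
  i=4: D_i=min(5*2^4,71)=71, bounds=[35,71]
  i=5: D_i=min(5*2^5,71)=71, bounds=[35,71]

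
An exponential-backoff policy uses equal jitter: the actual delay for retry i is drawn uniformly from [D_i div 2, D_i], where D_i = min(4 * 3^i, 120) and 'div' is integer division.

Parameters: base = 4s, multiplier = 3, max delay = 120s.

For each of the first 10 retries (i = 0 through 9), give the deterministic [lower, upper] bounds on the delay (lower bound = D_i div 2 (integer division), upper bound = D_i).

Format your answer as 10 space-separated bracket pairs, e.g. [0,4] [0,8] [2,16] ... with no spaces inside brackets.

Computing bounds per retry:
  i=0: D_i=min(4*3^0,120)=4, bounds=[2,4]
  i=1: D_i=min(4*3^1,120)=12, bounds=[6,12]
  i=2: D_i=min(4*3^2,120)=36, bounds=[18,36]
  i=3: D_i=min(4*3^3,120)=108, bounds=[54,108]
  i=4: D_i=min(4*3^4,120)=120, bounds=[60,120]
  i=5: D_i=min(4*3^5,120)=120, bounds=[60,120]
  i=6: D_i=min(4*3^6,120)=120, bounds=[60,120]
  i=7: D_i=min(4*3^7,120)=120, bounds=[60,120]
  i=8: D_i=min(4*3^8,120)=120, bounds=[60,120]
  i=9: D_i=min(4*3^9,120)=120, bounds=[60,120]

Answer: [2,4] [6,12] [18,36] [54,108] [60,120] [60,120] [60,120] [60,120] [60,120] [60,120]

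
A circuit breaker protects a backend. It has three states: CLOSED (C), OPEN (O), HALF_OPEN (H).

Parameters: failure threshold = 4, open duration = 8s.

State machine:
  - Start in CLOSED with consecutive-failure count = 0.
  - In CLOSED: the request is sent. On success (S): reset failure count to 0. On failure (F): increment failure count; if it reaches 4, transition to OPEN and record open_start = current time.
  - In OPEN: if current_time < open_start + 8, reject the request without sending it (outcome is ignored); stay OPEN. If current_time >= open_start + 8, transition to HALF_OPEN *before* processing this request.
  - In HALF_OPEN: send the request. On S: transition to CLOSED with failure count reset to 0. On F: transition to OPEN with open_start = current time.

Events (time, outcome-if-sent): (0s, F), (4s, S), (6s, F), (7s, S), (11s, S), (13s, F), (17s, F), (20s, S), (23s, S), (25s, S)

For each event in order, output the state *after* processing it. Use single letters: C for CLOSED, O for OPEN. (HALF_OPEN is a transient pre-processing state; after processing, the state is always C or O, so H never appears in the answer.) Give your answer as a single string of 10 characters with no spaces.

State after each event:
  event#1 t=0s outcome=F: state=CLOSED
  event#2 t=4s outcome=S: state=CLOSED
  event#3 t=6s outcome=F: state=CLOSED
  event#4 t=7s outcome=S: state=CLOSED
  event#5 t=11s outcome=S: state=CLOSED
  event#6 t=13s outcome=F: state=CLOSED
  event#7 t=17s outcome=F: state=CLOSED
  event#8 t=20s outcome=S: state=CLOSED
  event#9 t=23s outcome=S: state=CLOSED
  event#10 t=25s outcome=S: state=CLOSED

Answer: CCCCCCCCCC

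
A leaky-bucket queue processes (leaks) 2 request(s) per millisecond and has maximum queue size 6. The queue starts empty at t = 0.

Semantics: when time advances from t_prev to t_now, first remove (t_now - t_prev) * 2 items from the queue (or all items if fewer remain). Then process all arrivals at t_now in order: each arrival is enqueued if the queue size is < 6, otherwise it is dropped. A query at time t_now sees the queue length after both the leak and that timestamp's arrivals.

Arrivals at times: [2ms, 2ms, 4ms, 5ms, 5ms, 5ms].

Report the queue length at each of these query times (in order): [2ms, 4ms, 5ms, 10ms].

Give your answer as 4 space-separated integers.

Queue lengths at query times:
  query t=2ms: backlog = 2
  query t=4ms: backlog = 1
  query t=5ms: backlog = 3
  query t=10ms: backlog = 0

Answer: 2 1 3 0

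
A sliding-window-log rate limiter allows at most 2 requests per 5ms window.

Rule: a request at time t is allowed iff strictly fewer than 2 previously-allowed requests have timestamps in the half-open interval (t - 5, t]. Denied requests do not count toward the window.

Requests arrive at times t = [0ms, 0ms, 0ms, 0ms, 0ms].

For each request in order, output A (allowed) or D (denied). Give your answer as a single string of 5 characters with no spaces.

Answer: AADDD

Derivation:
Tracking allowed requests in the window:
  req#1 t=0ms: ALLOW
  req#2 t=0ms: ALLOW
  req#3 t=0ms: DENY
  req#4 t=0ms: DENY
  req#5 t=0ms: DENY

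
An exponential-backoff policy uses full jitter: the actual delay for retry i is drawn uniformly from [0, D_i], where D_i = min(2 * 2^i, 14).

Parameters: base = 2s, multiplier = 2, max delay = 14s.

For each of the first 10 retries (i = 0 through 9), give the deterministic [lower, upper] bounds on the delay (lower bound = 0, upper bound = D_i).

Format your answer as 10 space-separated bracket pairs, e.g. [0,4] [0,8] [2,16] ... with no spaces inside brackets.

Computing bounds per retry:
  i=0: D_i=min(2*2^0,14)=2, bounds=[0,2]
  i=1: D_i=min(2*2^1,14)=4, bounds=[0,4]
  i=2: D_i=min(2*2^2,14)=8, bounds=[0,8]
  i=3: D_i=min(2*2^3,14)=14, bounds=[0,14]
  i=4: D_i=min(2*2^4,14)=14, bounds=[0,14]
  i=5: D_i=min(2*2^5,14)=14, bounds=[0,14]
  i=6: D_i=min(2*2^6,14)=14, bounds=[0,14]
  i=7: D_i=min(2*2^7,14)=14, bounds=[0,14]
  i=8: D_i=min(2*2^8,14)=14, bounds=[0,14]
  i=9: D_i=min(2*2^9,14)=14, bounds=[0,14]

Answer: [0,2] [0,4] [0,8] [0,14] [0,14] [0,14] [0,14] [0,14] [0,14] [0,14]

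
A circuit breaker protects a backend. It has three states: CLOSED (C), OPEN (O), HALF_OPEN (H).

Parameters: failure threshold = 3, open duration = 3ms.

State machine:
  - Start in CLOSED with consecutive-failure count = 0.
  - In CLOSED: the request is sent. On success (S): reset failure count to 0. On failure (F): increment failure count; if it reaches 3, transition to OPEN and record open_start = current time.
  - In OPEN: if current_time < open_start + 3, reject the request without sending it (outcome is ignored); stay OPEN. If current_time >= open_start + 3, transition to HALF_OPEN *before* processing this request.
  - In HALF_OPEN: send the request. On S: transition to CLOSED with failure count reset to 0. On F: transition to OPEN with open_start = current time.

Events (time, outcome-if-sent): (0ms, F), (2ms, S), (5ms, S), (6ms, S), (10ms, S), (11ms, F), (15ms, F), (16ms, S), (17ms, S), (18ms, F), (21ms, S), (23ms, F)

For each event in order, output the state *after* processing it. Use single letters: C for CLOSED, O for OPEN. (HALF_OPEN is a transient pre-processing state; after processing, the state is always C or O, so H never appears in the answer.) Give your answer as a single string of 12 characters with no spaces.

Answer: CCCCCCCCCCCC

Derivation:
State after each event:
  event#1 t=0ms outcome=F: state=CLOSED
  event#2 t=2ms outcome=S: state=CLOSED
  event#3 t=5ms outcome=S: state=CLOSED
  event#4 t=6ms outcome=S: state=CLOSED
  event#5 t=10ms outcome=S: state=CLOSED
  event#6 t=11ms outcome=F: state=CLOSED
  event#7 t=15ms outcome=F: state=CLOSED
  event#8 t=16ms outcome=S: state=CLOSED
  event#9 t=17ms outcome=S: state=CLOSED
  event#10 t=18ms outcome=F: state=CLOSED
  event#11 t=21ms outcome=S: state=CLOSED
  event#12 t=23ms outcome=F: state=CLOSED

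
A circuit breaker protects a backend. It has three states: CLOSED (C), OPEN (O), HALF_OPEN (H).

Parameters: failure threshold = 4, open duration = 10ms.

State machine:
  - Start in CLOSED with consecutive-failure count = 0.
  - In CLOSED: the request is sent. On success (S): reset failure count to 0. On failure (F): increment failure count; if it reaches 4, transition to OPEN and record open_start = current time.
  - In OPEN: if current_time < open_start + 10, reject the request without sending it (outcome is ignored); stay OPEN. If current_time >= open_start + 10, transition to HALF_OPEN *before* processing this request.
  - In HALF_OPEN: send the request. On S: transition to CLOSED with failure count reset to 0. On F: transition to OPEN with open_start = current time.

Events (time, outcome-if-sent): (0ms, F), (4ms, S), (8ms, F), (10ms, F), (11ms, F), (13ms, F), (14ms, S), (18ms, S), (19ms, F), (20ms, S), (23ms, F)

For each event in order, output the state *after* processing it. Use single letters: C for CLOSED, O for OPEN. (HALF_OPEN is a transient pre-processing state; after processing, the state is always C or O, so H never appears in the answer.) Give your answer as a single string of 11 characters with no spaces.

Answer: CCCCCOOOOOO

Derivation:
State after each event:
  event#1 t=0ms outcome=F: state=CLOSED
  event#2 t=4ms outcome=S: state=CLOSED
  event#3 t=8ms outcome=F: state=CLOSED
  event#4 t=10ms outcome=F: state=CLOSED
  event#5 t=11ms outcome=F: state=CLOSED
  event#6 t=13ms outcome=F: state=OPEN
  event#7 t=14ms outcome=S: state=OPEN
  event#8 t=18ms outcome=S: state=OPEN
  event#9 t=19ms outcome=F: state=OPEN
  event#10 t=20ms outcome=S: state=OPEN
  event#11 t=23ms outcome=F: state=OPEN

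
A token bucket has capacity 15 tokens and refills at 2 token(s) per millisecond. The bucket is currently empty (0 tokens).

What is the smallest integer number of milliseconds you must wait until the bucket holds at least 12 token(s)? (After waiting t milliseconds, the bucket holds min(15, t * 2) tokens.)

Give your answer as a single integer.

Need t * 2 >= 12, so t >= 12/2.
Smallest integer t = ceil(12/2) = 6.

Answer: 6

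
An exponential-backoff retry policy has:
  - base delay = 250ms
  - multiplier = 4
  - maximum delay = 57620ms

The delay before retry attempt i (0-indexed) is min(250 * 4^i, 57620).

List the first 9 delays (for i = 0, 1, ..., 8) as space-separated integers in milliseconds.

Computing each delay:
  i=0: min(250*4^0, 57620) = 250
  i=1: min(250*4^1, 57620) = 1000
  i=2: min(250*4^2, 57620) = 4000
  i=3: min(250*4^3, 57620) = 16000
  i=4: min(250*4^4, 57620) = 57620
  i=5: min(250*4^5, 57620) = 57620
  i=6: min(250*4^6, 57620) = 57620
  i=7: min(250*4^7, 57620) = 57620
  i=8: min(250*4^8, 57620) = 57620

Answer: 250 1000 4000 16000 57620 57620 57620 57620 57620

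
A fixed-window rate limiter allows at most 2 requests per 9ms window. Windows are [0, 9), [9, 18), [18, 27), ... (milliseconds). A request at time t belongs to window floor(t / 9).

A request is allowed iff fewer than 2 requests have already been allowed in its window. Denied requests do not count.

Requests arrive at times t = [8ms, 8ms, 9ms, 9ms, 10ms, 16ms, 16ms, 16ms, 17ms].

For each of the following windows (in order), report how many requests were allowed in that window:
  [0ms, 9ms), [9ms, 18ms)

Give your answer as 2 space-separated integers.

Processing requests:
  req#1 t=8ms (window 0): ALLOW
  req#2 t=8ms (window 0): ALLOW
  req#3 t=9ms (window 1): ALLOW
  req#4 t=9ms (window 1): ALLOW
  req#5 t=10ms (window 1): DENY
  req#6 t=16ms (window 1): DENY
  req#7 t=16ms (window 1): DENY
  req#8 t=16ms (window 1): DENY
  req#9 t=17ms (window 1): DENY

Allowed counts by window: 2 2

Answer: 2 2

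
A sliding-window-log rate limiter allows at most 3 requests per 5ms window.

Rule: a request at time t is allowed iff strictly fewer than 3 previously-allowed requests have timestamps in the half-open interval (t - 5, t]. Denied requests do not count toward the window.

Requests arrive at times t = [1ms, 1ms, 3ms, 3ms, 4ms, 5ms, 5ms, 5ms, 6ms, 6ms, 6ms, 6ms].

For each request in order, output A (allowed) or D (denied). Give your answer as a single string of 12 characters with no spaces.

Tracking allowed requests in the window:
  req#1 t=1ms: ALLOW
  req#2 t=1ms: ALLOW
  req#3 t=3ms: ALLOW
  req#4 t=3ms: DENY
  req#5 t=4ms: DENY
  req#6 t=5ms: DENY
  req#7 t=5ms: DENY
  req#8 t=5ms: DENY
  req#9 t=6ms: ALLOW
  req#10 t=6ms: ALLOW
  req#11 t=6ms: DENY
  req#12 t=6ms: DENY

Answer: AAADDDDDAADD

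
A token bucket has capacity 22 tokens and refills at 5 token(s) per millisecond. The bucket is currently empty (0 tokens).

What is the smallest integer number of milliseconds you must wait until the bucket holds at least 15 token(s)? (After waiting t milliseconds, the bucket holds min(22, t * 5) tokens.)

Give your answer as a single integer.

Answer: 3

Derivation:
Need t * 5 >= 15, so t >= 15/5.
Smallest integer t = ceil(15/5) = 3.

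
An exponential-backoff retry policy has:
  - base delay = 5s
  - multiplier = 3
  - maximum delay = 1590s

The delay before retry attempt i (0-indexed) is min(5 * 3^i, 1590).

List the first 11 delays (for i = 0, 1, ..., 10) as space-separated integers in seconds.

Answer: 5 15 45 135 405 1215 1590 1590 1590 1590 1590

Derivation:
Computing each delay:
  i=0: min(5*3^0, 1590) = 5
  i=1: min(5*3^1, 1590) = 15
  i=2: min(5*3^2, 1590) = 45
  i=3: min(5*3^3, 1590) = 135
  i=4: min(5*3^4, 1590) = 405
  i=5: min(5*3^5, 1590) = 1215
  i=6: min(5*3^6, 1590) = 1590
  i=7: min(5*3^7, 1590) = 1590
  i=8: min(5*3^8, 1590) = 1590
  i=9: min(5*3^9, 1590) = 1590
  i=10: min(5*3^10, 1590) = 1590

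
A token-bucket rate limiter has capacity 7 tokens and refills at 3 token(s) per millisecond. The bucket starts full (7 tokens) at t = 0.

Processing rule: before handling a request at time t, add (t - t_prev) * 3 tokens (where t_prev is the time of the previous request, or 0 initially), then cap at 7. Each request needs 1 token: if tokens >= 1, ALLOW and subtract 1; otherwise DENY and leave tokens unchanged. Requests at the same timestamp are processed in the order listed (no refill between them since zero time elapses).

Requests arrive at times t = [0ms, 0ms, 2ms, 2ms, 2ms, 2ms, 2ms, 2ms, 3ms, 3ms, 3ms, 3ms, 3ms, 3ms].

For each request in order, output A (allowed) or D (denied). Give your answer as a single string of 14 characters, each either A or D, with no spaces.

Simulating step by step:
  req#1 t=0ms: ALLOW
  req#2 t=0ms: ALLOW
  req#3 t=2ms: ALLOW
  req#4 t=2ms: ALLOW
  req#5 t=2ms: ALLOW
  req#6 t=2ms: ALLOW
  req#7 t=2ms: ALLOW
  req#8 t=2ms: ALLOW
  req#9 t=3ms: ALLOW
  req#10 t=3ms: ALLOW
  req#11 t=3ms: ALLOW
  req#12 t=3ms: ALLOW
  req#13 t=3ms: DENY
  req#14 t=3ms: DENY

Answer: AAAAAAAAAAAADD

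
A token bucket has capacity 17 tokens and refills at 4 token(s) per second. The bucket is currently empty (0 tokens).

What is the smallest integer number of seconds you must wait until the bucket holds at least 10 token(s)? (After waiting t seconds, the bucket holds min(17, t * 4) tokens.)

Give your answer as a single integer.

Need t * 4 >= 10, so t >= 10/4.
Smallest integer t = ceil(10/4) = 3.

Answer: 3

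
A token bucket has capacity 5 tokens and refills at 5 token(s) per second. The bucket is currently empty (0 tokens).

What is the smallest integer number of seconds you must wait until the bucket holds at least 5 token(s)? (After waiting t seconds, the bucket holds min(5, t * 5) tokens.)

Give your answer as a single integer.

Answer: 1

Derivation:
Need t * 5 >= 5, so t >= 5/5.
Smallest integer t = ceil(5/5) = 1.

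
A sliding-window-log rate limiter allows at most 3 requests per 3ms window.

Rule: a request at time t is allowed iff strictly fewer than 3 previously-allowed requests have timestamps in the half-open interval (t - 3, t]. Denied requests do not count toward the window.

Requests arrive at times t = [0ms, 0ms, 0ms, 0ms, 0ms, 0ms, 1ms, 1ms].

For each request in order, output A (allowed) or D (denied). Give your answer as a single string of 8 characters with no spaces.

Answer: AAADDDDD

Derivation:
Tracking allowed requests in the window:
  req#1 t=0ms: ALLOW
  req#2 t=0ms: ALLOW
  req#3 t=0ms: ALLOW
  req#4 t=0ms: DENY
  req#5 t=0ms: DENY
  req#6 t=0ms: DENY
  req#7 t=1ms: DENY
  req#8 t=1ms: DENY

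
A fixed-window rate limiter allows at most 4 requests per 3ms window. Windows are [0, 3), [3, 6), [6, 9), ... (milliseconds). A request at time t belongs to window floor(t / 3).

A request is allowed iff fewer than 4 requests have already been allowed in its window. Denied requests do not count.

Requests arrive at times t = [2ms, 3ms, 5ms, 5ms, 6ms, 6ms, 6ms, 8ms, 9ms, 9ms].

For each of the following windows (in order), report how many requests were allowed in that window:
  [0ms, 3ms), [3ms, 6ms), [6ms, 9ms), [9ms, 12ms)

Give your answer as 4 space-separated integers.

Answer: 1 3 4 2

Derivation:
Processing requests:
  req#1 t=2ms (window 0): ALLOW
  req#2 t=3ms (window 1): ALLOW
  req#3 t=5ms (window 1): ALLOW
  req#4 t=5ms (window 1): ALLOW
  req#5 t=6ms (window 2): ALLOW
  req#6 t=6ms (window 2): ALLOW
  req#7 t=6ms (window 2): ALLOW
  req#8 t=8ms (window 2): ALLOW
  req#9 t=9ms (window 3): ALLOW
  req#10 t=9ms (window 3): ALLOW

Allowed counts by window: 1 3 4 2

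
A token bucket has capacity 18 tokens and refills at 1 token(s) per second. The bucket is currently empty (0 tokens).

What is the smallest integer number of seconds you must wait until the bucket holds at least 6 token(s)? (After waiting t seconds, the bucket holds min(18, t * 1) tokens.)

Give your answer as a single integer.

Need t * 1 >= 6, so t >= 6/1.
Smallest integer t = ceil(6/1) = 6.

Answer: 6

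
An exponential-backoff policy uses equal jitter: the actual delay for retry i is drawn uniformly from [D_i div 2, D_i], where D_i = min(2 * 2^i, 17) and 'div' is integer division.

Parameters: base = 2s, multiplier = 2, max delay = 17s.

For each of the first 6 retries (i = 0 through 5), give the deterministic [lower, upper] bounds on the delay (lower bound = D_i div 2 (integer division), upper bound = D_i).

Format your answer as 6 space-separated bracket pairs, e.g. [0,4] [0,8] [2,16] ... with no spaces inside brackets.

Computing bounds per retry:
  i=0: D_i=min(2*2^0,17)=2, bounds=[1,2]
  i=1: D_i=min(2*2^1,17)=4, bounds=[2,4]
  i=2: D_i=min(2*2^2,17)=8, bounds=[4,8]
  i=3: D_i=min(2*2^3,17)=16, bounds=[8,16]
  i=4: D_i=min(2*2^4,17)=17, bounds=[8,17]
  i=5: D_i=min(2*2^5,17)=17, bounds=[8,17]

Answer: [1,2] [2,4] [4,8] [8,16] [8,17] [8,17]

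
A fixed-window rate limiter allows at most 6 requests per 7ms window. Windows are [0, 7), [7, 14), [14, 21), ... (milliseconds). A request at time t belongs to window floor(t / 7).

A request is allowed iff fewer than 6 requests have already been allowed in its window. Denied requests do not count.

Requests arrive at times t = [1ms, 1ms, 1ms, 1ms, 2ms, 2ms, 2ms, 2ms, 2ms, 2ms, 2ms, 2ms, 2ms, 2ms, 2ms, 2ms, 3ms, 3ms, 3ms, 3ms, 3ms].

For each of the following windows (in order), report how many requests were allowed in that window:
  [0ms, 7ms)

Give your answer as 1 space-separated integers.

Processing requests:
  req#1 t=1ms (window 0): ALLOW
  req#2 t=1ms (window 0): ALLOW
  req#3 t=1ms (window 0): ALLOW
  req#4 t=1ms (window 0): ALLOW
  req#5 t=2ms (window 0): ALLOW
  req#6 t=2ms (window 0): ALLOW
  req#7 t=2ms (window 0): DENY
  req#8 t=2ms (window 0): DENY
  req#9 t=2ms (window 0): DENY
  req#10 t=2ms (window 0): DENY
  req#11 t=2ms (window 0): DENY
  req#12 t=2ms (window 0): DENY
  req#13 t=2ms (window 0): DENY
  req#14 t=2ms (window 0): DENY
  req#15 t=2ms (window 0): DENY
  req#16 t=2ms (window 0): DENY
  req#17 t=3ms (window 0): DENY
  req#18 t=3ms (window 0): DENY
  req#19 t=3ms (window 0): DENY
  req#20 t=3ms (window 0): DENY
  req#21 t=3ms (window 0): DENY

Allowed counts by window: 6

Answer: 6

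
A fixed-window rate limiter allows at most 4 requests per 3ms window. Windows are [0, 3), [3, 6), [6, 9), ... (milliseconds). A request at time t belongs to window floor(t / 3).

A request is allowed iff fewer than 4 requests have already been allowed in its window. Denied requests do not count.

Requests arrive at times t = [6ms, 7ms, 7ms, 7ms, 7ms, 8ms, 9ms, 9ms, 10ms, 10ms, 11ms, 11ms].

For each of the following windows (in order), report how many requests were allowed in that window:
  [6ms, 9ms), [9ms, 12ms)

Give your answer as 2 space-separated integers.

Processing requests:
  req#1 t=6ms (window 2): ALLOW
  req#2 t=7ms (window 2): ALLOW
  req#3 t=7ms (window 2): ALLOW
  req#4 t=7ms (window 2): ALLOW
  req#5 t=7ms (window 2): DENY
  req#6 t=8ms (window 2): DENY
  req#7 t=9ms (window 3): ALLOW
  req#8 t=9ms (window 3): ALLOW
  req#9 t=10ms (window 3): ALLOW
  req#10 t=10ms (window 3): ALLOW
  req#11 t=11ms (window 3): DENY
  req#12 t=11ms (window 3): DENY

Allowed counts by window: 4 4

Answer: 4 4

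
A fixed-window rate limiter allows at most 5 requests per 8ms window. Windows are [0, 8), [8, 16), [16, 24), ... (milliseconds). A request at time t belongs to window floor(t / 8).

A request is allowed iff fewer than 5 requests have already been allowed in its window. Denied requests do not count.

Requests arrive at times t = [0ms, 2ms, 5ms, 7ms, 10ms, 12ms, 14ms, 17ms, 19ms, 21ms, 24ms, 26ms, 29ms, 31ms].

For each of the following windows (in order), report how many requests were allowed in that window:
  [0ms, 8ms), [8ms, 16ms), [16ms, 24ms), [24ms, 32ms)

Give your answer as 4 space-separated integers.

Answer: 4 3 3 4

Derivation:
Processing requests:
  req#1 t=0ms (window 0): ALLOW
  req#2 t=2ms (window 0): ALLOW
  req#3 t=5ms (window 0): ALLOW
  req#4 t=7ms (window 0): ALLOW
  req#5 t=10ms (window 1): ALLOW
  req#6 t=12ms (window 1): ALLOW
  req#7 t=14ms (window 1): ALLOW
  req#8 t=17ms (window 2): ALLOW
  req#9 t=19ms (window 2): ALLOW
  req#10 t=21ms (window 2): ALLOW
  req#11 t=24ms (window 3): ALLOW
  req#12 t=26ms (window 3): ALLOW
  req#13 t=29ms (window 3): ALLOW
  req#14 t=31ms (window 3): ALLOW

Allowed counts by window: 4 3 3 4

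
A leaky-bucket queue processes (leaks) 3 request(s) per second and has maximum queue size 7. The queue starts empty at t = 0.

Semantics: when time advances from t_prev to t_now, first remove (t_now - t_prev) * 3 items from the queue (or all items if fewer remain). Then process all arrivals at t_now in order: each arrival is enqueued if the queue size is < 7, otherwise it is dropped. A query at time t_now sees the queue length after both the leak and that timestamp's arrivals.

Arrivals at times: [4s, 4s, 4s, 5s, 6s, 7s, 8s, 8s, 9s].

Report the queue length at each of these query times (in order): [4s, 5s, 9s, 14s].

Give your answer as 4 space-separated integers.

Queue lengths at query times:
  query t=4s: backlog = 3
  query t=5s: backlog = 1
  query t=9s: backlog = 1
  query t=14s: backlog = 0

Answer: 3 1 1 0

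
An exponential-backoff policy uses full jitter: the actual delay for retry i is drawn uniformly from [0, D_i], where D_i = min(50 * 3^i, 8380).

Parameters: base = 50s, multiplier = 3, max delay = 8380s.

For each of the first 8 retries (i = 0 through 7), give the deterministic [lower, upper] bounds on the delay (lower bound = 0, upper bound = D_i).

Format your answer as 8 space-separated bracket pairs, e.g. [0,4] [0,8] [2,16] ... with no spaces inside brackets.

Answer: [0,50] [0,150] [0,450] [0,1350] [0,4050] [0,8380] [0,8380] [0,8380]

Derivation:
Computing bounds per retry:
  i=0: D_i=min(50*3^0,8380)=50, bounds=[0,50]
  i=1: D_i=min(50*3^1,8380)=150, bounds=[0,150]
  i=2: D_i=min(50*3^2,8380)=450, bounds=[0,450]
  i=3: D_i=min(50*3^3,8380)=1350, bounds=[0,1350]
  i=4: D_i=min(50*3^4,8380)=4050, bounds=[0,4050]
  i=5: D_i=min(50*3^5,8380)=8380, bounds=[0,8380]
  i=6: D_i=min(50*3^6,8380)=8380, bounds=[0,8380]
  i=7: D_i=min(50*3^7,8380)=8380, bounds=[0,8380]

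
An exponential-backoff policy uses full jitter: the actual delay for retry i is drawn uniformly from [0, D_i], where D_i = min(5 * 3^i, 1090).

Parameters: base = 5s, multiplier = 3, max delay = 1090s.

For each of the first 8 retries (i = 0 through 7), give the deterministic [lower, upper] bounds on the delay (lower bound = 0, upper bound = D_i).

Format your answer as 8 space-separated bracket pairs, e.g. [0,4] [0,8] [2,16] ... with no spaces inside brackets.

Answer: [0,5] [0,15] [0,45] [0,135] [0,405] [0,1090] [0,1090] [0,1090]

Derivation:
Computing bounds per retry:
  i=0: D_i=min(5*3^0,1090)=5, bounds=[0,5]
  i=1: D_i=min(5*3^1,1090)=15, bounds=[0,15]
  i=2: D_i=min(5*3^2,1090)=45, bounds=[0,45]
  i=3: D_i=min(5*3^3,1090)=135, bounds=[0,135]
  i=4: D_i=min(5*3^4,1090)=405, bounds=[0,405]
  i=5: D_i=min(5*3^5,1090)=1090, bounds=[0,1090]
  i=6: D_i=min(5*3^6,1090)=1090, bounds=[0,1090]
  i=7: D_i=min(5*3^7,1090)=1090, bounds=[0,1090]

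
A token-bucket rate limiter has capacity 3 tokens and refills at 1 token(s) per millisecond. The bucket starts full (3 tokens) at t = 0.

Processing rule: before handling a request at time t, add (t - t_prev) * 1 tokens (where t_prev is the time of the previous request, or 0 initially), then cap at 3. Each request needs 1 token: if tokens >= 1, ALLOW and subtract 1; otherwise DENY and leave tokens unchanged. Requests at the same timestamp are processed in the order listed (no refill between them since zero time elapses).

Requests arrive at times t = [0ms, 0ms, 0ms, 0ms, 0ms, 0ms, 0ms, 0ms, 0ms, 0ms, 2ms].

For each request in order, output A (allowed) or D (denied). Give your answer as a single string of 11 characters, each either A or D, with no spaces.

Answer: AAADDDDDDDA

Derivation:
Simulating step by step:
  req#1 t=0ms: ALLOW
  req#2 t=0ms: ALLOW
  req#3 t=0ms: ALLOW
  req#4 t=0ms: DENY
  req#5 t=0ms: DENY
  req#6 t=0ms: DENY
  req#7 t=0ms: DENY
  req#8 t=0ms: DENY
  req#9 t=0ms: DENY
  req#10 t=0ms: DENY
  req#11 t=2ms: ALLOW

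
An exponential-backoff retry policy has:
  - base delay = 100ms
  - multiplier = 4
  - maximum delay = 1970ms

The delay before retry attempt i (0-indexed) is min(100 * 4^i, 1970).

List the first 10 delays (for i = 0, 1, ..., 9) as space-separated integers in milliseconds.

Computing each delay:
  i=0: min(100*4^0, 1970) = 100
  i=1: min(100*4^1, 1970) = 400
  i=2: min(100*4^2, 1970) = 1600
  i=3: min(100*4^3, 1970) = 1970
  i=4: min(100*4^4, 1970) = 1970
  i=5: min(100*4^5, 1970) = 1970
  i=6: min(100*4^6, 1970) = 1970
  i=7: min(100*4^7, 1970) = 1970
  i=8: min(100*4^8, 1970) = 1970
  i=9: min(100*4^9, 1970) = 1970

Answer: 100 400 1600 1970 1970 1970 1970 1970 1970 1970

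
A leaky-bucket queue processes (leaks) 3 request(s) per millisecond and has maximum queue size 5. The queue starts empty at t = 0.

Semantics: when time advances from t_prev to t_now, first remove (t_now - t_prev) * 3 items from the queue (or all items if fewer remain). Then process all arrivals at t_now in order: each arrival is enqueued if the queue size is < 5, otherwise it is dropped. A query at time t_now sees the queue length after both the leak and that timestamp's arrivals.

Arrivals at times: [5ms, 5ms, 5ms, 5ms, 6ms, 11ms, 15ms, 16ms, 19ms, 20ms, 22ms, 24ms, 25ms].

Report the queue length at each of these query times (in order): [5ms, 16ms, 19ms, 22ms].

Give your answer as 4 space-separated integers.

Answer: 4 1 1 1

Derivation:
Queue lengths at query times:
  query t=5ms: backlog = 4
  query t=16ms: backlog = 1
  query t=19ms: backlog = 1
  query t=22ms: backlog = 1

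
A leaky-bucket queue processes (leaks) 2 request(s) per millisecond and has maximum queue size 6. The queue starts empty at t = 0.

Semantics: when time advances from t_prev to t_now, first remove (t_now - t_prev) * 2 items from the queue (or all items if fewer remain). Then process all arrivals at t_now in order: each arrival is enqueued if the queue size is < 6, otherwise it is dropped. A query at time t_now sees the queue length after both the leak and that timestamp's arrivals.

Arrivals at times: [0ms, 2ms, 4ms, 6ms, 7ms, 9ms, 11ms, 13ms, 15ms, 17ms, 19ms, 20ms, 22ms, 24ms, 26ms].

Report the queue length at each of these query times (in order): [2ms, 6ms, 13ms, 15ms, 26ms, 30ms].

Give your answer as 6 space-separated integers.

Answer: 1 1 1 1 1 0

Derivation:
Queue lengths at query times:
  query t=2ms: backlog = 1
  query t=6ms: backlog = 1
  query t=13ms: backlog = 1
  query t=15ms: backlog = 1
  query t=26ms: backlog = 1
  query t=30ms: backlog = 0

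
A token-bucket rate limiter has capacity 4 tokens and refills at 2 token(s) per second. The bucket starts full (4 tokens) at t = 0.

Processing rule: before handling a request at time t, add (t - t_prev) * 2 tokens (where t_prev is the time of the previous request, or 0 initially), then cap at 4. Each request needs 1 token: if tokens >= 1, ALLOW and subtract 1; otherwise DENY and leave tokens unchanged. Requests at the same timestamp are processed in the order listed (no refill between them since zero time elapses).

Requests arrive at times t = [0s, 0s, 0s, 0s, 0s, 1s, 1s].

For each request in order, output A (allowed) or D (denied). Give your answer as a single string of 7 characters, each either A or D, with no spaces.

Answer: AAAADAA

Derivation:
Simulating step by step:
  req#1 t=0s: ALLOW
  req#2 t=0s: ALLOW
  req#3 t=0s: ALLOW
  req#4 t=0s: ALLOW
  req#5 t=0s: DENY
  req#6 t=1s: ALLOW
  req#7 t=1s: ALLOW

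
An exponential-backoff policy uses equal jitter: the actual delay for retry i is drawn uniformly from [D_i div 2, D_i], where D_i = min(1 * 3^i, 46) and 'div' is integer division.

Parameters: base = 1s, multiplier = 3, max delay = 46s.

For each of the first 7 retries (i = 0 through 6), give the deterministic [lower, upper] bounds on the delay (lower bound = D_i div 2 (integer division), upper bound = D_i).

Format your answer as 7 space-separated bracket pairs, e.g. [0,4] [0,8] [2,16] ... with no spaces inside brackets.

Answer: [0,1] [1,3] [4,9] [13,27] [23,46] [23,46] [23,46]

Derivation:
Computing bounds per retry:
  i=0: D_i=min(1*3^0,46)=1, bounds=[0,1]
  i=1: D_i=min(1*3^1,46)=3, bounds=[1,3]
  i=2: D_i=min(1*3^2,46)=9, bounds=[4,9]
  i=3: D_i=min(1*3^3,46)=27, bounds=[13,27]
  i=4: D_i=min(1*3^4,46)=46, bounds=[23,46]
  i=5: D_i=min(1*3^5,46)=46, bounds=[23,46]
  i=6: D_i=min(1*3^6,46)=46, bounds=[23,46]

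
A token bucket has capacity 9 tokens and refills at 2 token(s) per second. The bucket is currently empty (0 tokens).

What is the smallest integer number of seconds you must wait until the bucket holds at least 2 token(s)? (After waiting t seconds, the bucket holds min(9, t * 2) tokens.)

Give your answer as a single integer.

Answer: 1

Derivation:
Need t * 2 >= 2, so t >= 2/2.
Smallest integer t = ceil(2/2) = 1.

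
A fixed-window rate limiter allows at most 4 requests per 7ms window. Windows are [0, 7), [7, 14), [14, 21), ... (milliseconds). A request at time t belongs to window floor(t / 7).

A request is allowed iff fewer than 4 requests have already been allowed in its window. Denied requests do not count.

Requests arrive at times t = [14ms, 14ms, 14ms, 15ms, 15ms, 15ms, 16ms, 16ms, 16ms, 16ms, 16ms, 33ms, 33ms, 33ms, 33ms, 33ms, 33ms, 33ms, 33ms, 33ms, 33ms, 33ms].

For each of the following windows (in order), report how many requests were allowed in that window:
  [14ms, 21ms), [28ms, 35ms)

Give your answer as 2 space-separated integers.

Processing requests:
  req#1 t=14ms (window 2): ALLOW
  req#2 t=14ms (window 2): ALLOW
  req#3 t=14ms (window 2): ALLOW
  req#4 t=15ms (window 2): ALLOW
  req#5 t=15ms (window 2): DENY
  req#6 t=15ms (window 2): DENY
  req#7 t=16ms (window 2): DENY
  req#8 t=16ms (window 2): DENY
  req#9 t=16ms (window 2): DENY
  req#10 t=16ms (window 2): DENY
  req#11 t=16ms (window 2): DENY
  req#12 t=33ms (window 4): ALLOW
  req#13 t=33ms (window 4): ALLOW
  req#14 t=33ms (window 4): ALLOW
  req#15 t=33ms (window 4): ALLOW
  req#16 t=33ms (window 4): DENY
  req#17 t=33ms (window 4): DENY
  req#18 t=33ms (window 4): DENY
  req#19 t=33ms (window 4): DENY
  req#20 t=33ms (window 4): DENY
  req#21 t=33ms (window 4): DENY
  req#22 t=33ms (window 4): DENY

Allowed counts by window: 4 4

Answer: 4 4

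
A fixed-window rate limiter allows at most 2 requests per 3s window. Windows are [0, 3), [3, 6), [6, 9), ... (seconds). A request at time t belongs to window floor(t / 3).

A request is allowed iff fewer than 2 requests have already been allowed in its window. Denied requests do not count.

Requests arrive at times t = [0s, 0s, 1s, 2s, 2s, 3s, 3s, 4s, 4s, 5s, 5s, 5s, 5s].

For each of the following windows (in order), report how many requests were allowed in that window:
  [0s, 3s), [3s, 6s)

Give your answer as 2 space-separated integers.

Processing requests:
  req#1 t=0s (window 0): ALLOW
  req#2 t=0s (window 0): ALLOW
  req#3 t=1s (window 0): DENY
  req#4 t=2s (window 0): DENY
  req#5 t=2s (window 0): DENY
  req#6 t=3s (window 1): ALLOW
  req#7 t=3s (window 1): ALLOW
  req#8 t=4s (window 1): DENY
  req#9 t=4s (window 1): DENY
  req#10 t=5s (window 1): DENY
  req#11 t=5s (window 1): DENY
  req#12 t=5s (window 1): DENY
  req#13 t=5s (window 1): DENY

Allowed counts by window: 2 2

Answer: 2 2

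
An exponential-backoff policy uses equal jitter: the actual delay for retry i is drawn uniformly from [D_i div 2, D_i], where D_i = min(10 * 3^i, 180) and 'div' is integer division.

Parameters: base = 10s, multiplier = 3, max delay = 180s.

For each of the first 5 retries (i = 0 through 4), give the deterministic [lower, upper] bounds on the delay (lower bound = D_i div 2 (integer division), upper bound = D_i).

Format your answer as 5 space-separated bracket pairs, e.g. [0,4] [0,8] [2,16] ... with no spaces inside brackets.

Computing bounds per retry:
  i=0: D_i=min(10*3^0,180)=10, bounds=[5,10]
  i=1: D_i=min(10*3^1,180)=30, bounds=[15,30]
  i=2: D_i=min(10*3^2,180)=90, bounds=[45,90]
  i=3: D_i=min(10*3^3,180)=180, bounds=[90,180]
  i=4: D_i=min(10*3^4,180)=180, bounds=[90,180]

Answer: [5,10] [15,30] [45,90] [90,180] [90,180]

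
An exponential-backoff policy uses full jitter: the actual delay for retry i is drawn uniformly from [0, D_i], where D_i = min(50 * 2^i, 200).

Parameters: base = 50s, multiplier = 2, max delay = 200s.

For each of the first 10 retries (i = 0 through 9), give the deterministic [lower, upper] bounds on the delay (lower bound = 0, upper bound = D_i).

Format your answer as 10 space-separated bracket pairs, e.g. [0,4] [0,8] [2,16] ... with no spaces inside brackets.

Computing bounds per retry:
  i=0: D_i=min(50*2^0,200)=50, bounds=[0,50]
  i=1: D_i=min(50*2^1,200)=100, bounds=[0,100]
  i=2: D_i=min(50*2^2,200)=200, bounds=[0,200]
  i=3: D_i=min(50*2^3,200)=200, bounds=[0,200]
  i=4: D_i=min(50*2^4,200)=200, bounds=[0,200]
  i=5: D_i=min(50*2^5,200)=200, bounds=[0,200]
  i=6: D_i=min(50*2^6,200)=200, bounds=[0,200]
  i=7: D_i=min(50*2^7,200)=200, bounds=[0,200]
  i=8: D_i=min(50*2^8,200)=200, bounds=[0,200]
  i=9: D_i=min(50*2^9,200)=200, bounds=[0,200]

Answer: [0,50] [0,100] [0,200] [0,200] [0,200] [0,200] [0,200] [0,200] [0,200] [0,200]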